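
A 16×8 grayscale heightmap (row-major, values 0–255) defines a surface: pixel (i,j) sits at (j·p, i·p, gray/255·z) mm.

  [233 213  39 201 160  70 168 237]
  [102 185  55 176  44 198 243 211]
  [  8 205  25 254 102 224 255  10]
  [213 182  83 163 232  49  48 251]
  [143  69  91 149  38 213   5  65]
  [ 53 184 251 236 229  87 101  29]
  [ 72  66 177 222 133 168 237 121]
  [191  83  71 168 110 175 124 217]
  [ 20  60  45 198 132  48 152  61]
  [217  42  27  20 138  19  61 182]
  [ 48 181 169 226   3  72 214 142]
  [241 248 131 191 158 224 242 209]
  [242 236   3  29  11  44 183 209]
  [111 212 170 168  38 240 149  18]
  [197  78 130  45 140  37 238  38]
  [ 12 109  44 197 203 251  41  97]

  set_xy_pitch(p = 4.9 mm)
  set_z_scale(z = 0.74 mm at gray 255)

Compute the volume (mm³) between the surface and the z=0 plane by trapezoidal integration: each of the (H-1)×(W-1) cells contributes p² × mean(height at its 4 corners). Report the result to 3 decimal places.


980.011

height_mm = gray/255 × 0.74; cell vol = 4.9² × mean(4 corners)
unit = 4.9² × 0.74 / (4×255) = 0.017419 mm³ per gray-sum
row 0: Σ corner-gray over 7 cells = 4287  → 74.6753
row 1: Σ corner-gray over 7 cells = 4263  → 74.2573
row 2: Σ corner-gray over 7 cells = 4126  → 71.8709
row 3: Σ corner-gray over 7 cells = 3316  → 57.7615
row 4: Σ corner-gray over 7 cells = 3596  → 62.6388
row 5: Σ corner-gray over 7 cells = 4457  → 77.6366
row 6: Σ corner-gray over 7 cells = 4069  → 70.8780
row 7: Σ corner-gray over 7 cells = 3221  → 56.1067
row 8: Σ corner-gray over 7 cells = 2364  → 41.1786
row 9: Σ corner-gray over 7 cells = 2933  → 51.0900
row 10: Σ corner-gray over 7 cells = 4758  → 82.8797
row 11: Σ corner-gray over 7 cells = 4301  → 74.9192
row 12: Σ corner-gray over 7 cells = 3546  → 61.7678
row 13: Σ corner-gray over 7 cells = 3654  → 63.6491
row 14: Σ corner-gray over 7 cells = 3370  → 58.7021
Σ rows: total corner-gray = 56261  → 980.0115 mm³


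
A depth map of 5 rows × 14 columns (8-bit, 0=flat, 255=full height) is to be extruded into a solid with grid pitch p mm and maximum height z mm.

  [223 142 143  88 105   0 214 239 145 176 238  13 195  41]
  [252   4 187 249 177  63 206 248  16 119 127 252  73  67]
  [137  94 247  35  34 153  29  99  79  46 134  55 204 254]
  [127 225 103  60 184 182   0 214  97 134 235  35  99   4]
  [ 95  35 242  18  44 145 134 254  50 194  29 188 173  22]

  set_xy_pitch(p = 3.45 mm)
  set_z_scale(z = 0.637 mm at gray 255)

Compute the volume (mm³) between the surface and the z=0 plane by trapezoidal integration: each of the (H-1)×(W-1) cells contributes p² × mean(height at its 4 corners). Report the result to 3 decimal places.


height_mm = gray/255 × 0.637; cell vol = 3.45² × mean(4 corners)
unit = 3.45² × 0.637 / (4×255) = 0.00743323 mm³ per gray-sum
row 0: Σ corner-gray over 13 cells = 7421  → 55.1620
row 1: Σ corner-gray over 13 cells = 6570  → 48.8363
row 2: Σ corner-gray over 13 cells = 6076  → 45.1643
row 3: Σ corner-gray over 13 cells = 6396  → 47.5429
Σ rows: total corner-gray = 26463  → 196.7055 mm³

196.706


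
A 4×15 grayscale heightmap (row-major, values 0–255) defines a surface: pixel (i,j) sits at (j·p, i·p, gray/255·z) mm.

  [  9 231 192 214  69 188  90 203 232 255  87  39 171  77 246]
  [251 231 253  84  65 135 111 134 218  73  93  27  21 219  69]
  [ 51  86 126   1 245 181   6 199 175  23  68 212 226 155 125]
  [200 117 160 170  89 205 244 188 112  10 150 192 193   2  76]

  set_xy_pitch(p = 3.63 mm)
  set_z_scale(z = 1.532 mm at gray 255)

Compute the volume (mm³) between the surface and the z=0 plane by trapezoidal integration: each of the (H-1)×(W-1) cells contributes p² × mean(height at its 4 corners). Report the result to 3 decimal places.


height_mm = gray/255 × 1.532; cell vol = 3.63² × mean(4 corners)
unit = 3.63² × 1.532 / (4×255) = 0.0197912 mm³ per gray-sum
row 0: Σ corner-gray over 14 cells = 7999  → 158.3097
row 1: Σ corner-gray over 14 cells = 7230  → 143.0903
row 2: Σ corner-gray over 14 cells = 7522  → 148.8693
Σ rows: total corner-gray = 22751  → 450.2693 mm³

450.269


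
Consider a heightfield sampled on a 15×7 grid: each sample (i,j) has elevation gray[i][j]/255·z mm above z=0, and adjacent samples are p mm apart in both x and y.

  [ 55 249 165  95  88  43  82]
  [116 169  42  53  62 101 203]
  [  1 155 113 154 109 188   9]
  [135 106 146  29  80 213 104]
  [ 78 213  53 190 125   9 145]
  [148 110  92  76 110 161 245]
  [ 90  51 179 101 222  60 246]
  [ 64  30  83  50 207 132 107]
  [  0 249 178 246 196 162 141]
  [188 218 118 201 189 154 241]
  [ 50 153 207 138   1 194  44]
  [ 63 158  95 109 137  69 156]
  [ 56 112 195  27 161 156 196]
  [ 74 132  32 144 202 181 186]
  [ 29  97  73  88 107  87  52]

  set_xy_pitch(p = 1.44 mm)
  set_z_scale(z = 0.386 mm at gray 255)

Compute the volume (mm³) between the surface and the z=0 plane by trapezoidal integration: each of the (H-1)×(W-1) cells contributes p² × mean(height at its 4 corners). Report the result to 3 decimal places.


33.371

height_mm = gray/255 × 0.386; cell vol = 1.44² × mean(4 corners)
unit = 1.44² × 0.386 / (4×255) = 0.000784715 mm³ per gray-sum
row 0: Σ corner-gray over 6 cells = 2590  → 2.0324
row 1: Σ corner-gray over 6 cells = 2621  → 2.0567
row 2: Σ corner-gray over 6 cells = 2835  → 2.2247
row 3: Σ corner-gray over 6 cells = 2790  → 2.1894
row 4: Σ corner-gray over 6 cells = 2894  → 2.2710
row 5: Σ corner-gray over 6 cells = 3053  → 2.3957
row 6: Σ corner-gray over 6 cells = 2737  → 2.1478
row 7: Σ corner-gray over 6 cells = 3378  → 2.6508
row 8: Σ corner-gray over 6 cells = 4392  → 3.4465
row 9: Σ corner-gray over 6 cells = 3669  → 2.8791
row 10: Σ corner-gray over 6 cells = 2835  → 2.2247
row 11: Σ corner-gray over 6 cells = 2909  → 2.2827
row 12: Σ corner-gray over 6 cells = 3196  → 2.5080
row 13: Σ corner-gray over 6 cells = 2627  → 2.0614
Σ rows: total corner-gray = 42526  → 33.3708 mm³


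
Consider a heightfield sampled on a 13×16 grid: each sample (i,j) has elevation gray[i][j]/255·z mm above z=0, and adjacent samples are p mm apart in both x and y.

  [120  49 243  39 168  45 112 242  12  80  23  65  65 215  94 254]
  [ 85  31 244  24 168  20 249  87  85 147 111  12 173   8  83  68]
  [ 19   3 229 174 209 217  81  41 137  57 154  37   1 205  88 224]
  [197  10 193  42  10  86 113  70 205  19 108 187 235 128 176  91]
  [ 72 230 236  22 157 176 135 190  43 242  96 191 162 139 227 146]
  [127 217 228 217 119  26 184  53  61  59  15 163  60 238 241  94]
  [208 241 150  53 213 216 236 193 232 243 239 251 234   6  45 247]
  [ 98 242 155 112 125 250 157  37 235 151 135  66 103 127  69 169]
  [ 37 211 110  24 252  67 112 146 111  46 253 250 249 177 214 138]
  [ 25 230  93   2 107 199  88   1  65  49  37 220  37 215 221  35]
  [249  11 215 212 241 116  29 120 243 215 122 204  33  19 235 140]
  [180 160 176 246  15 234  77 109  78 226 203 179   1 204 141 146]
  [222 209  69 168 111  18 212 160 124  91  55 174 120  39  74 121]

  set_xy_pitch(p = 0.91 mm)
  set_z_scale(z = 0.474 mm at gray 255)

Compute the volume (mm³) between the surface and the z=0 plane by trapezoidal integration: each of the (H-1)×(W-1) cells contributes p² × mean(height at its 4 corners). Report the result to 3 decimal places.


37.351

height_mm = gray/255 × 0.474; cell vol = 0.91² × mean(4 corners)
unit = 0.91² × 0.474 / (4×255) = 0.000384823 mm³ per gray-sum
row 0: Σ corner-gray over 15 cells = 6315  → 2.4302
row 1: Σ corner-gray over 15 cells = 6546  → 2.5191
row 2: Σ corner-gray over 15 cells = 6961  → 2.6788
row 3: Σ corner-gray over 15 cells = 8162  → 3.1409
row 4: Σ corner-gray over 15 cells = 8693  → 3.3453
row 5: Σ corner-gray over 15 cells = 9542  → 3.6720
row 6: Σ corner-gray over 15 cells = 9754  → 3.7536
row 7: Σ corner-gray over 15 cells = 8814  → 3.3918
row 8: Σ corner-gray over 15 cells = 7807  → 3.0043
row 9: Σ corner-gray over 15 cells = 7607  → 2.9273
row 10: Σ corner-gray over 15 cells = 8843  → 3.4030
row 11: Σ corner-gray over 15 cells = 8015  → 3.0844
Σ rows: total corner-gray = 97059  → 37.3505 mm³


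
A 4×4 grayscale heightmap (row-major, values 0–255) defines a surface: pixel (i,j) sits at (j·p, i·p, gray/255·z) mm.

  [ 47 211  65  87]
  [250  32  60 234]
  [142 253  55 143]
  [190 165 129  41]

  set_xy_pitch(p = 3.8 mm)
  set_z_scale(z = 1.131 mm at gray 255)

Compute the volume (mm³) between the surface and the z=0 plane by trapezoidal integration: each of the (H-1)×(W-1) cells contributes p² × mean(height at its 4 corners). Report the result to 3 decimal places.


74.341

height_mm = gray/255 × 1.131; cell vol = 3.8² × mean(4 corners)
unit = 3.8² × 1.131 / (4×255) = 0.0160114 mm³ per gray-sum
row 0: Σ corner-gray over 3 cells = 1354  → 21.6795
row 1: Σ corner-gray over 3 cells = 1569  → 25.1219
row 2: Σ corner-gray over 3 cells = 1720  → 27.5396
Σ rows: total corner-gray = 4643  → 74.3410 mm³


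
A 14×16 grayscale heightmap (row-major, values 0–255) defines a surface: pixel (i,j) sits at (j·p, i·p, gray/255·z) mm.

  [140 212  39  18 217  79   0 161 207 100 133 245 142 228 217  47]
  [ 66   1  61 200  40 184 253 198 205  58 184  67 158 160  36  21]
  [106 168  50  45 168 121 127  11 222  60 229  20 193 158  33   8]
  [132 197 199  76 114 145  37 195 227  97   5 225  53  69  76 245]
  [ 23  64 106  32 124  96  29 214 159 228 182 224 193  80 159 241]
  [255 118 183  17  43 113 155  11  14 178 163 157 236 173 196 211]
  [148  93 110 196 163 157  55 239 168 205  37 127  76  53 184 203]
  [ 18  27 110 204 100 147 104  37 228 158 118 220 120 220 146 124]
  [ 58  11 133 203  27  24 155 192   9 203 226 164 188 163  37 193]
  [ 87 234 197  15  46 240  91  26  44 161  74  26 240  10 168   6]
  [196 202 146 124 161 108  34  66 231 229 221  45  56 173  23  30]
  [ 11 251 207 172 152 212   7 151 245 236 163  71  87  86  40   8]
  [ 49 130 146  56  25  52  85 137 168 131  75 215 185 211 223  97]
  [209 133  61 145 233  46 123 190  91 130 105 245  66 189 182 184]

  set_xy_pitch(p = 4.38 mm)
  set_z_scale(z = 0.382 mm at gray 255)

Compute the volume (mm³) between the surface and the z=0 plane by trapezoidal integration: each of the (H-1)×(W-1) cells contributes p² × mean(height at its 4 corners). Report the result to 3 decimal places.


height_mm = gray/255 × 0.382; cell vol = 4.38² × mean(4 corners)
unit = 4.38² × 0.382 / (4×255) = 0.00718475 mm³ per gray-sum
row 0: Σ corner-gray over 15 cells = 7880  → 56.6158
row 1: Σ corner-gray over 15 cells = 7021  → 50.4441
row 2: Σ corner-gray over 15 cells = 7131  → 51.2344
row 3: Σ corner-gray over 15 cells = 7851  → 56.4074
row 4: Σ corner-gray over 15 cells = 8024  → 57.6504
row 5: Σ corner-gray over 15 cells = 8057  → 57.8875
row 6: Σ corner-gray over 15 cells = 8097  → 58.1749
row 7: Σ corner-gray over 15 cells = 7741  → 55.6171
row 8: Σ corner-gray over 15 cells = 6958  → 49.9915
row 9: Σ corner-gray over 15 cells = 7101  → 51.0189
row 10: Σ corner-gray over 15 cells = 8043  → 57.7869
row 11: Σ corner-gray over 15 cells = 8003  → 57.4995
row 12: Σ corner-gray over 15 cells = 8095  → 58.1605
Σ rows: total corner-gray = 100002  → 718.4890 mm³

718.489


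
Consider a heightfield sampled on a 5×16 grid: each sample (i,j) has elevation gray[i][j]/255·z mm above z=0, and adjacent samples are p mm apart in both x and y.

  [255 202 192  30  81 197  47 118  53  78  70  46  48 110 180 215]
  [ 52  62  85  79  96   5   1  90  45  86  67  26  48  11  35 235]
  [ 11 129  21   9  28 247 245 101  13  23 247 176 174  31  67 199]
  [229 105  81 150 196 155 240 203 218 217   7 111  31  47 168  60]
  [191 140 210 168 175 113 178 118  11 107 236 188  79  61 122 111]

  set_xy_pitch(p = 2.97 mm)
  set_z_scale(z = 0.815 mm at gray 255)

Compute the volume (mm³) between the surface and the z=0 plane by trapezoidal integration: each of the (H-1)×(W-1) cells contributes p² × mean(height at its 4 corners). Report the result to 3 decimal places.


181.587

height_mm = gray/255 × 0.815; cell vol = 2.97² × mean(4 corners)
unit = 2.97² × 0.815 / (4×255) = 0.00704807 mm³ per gray-sum
row 0: Σ corner-gray over 15 cells = 5133  → 36.1778
row 1: Σ corner-gray over 15 cells = 4991  → 35.1769
row 2: Σ corner-gray over 15 cells = 7379  → 52.0077
row 3: Σ corner-gray over 15 cells = 8261  → 58.2241
Σ rows: total corner-gray = 25764  → 181.5865 mm³


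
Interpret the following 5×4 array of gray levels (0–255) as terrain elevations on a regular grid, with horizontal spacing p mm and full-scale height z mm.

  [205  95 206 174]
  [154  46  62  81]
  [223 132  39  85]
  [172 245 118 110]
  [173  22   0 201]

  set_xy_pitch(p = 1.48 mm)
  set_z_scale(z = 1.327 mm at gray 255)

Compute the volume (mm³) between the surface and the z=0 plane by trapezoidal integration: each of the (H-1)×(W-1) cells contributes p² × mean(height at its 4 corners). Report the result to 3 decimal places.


16.007

height_mm = gray/255 × 1.327; cell vol = 1.48² × mean(4 corners)
unit = 1.48² × 1.327 / (4×255) = 0.00284967 mm³ per gray-sum
row 0: Σ corner-gray over 3 cells = 1432  → 4.0807
row 1: Σ corner-gray over 3 cells = 1101  → 3.1375
row 2: Σ corner-gray over 3 cells = 1658  → 4.7247
row 3: Σ corner-gray over 3 cells = 1426  → 4.0636
Σ rows: total corner-gray = 5617  → 16.0066 mm³


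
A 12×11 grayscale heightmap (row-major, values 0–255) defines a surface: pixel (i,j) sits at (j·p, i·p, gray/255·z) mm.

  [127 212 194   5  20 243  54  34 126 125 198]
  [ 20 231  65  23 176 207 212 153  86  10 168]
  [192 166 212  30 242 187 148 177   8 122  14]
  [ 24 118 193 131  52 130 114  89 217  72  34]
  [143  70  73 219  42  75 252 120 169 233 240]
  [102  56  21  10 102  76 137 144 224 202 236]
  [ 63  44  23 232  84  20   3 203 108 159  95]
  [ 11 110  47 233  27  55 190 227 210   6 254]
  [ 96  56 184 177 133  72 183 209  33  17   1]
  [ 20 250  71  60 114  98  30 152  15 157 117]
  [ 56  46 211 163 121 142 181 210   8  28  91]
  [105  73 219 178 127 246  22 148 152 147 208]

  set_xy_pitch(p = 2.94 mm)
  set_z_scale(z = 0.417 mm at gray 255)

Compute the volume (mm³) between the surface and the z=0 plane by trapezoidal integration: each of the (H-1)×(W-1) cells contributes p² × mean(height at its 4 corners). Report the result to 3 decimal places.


height_mm = gray/255 × 0.417; cell vol = 2.94² × mean(4 corners)
unit = 2.94² × 0.417 / (4×255) = 0.00353371 mm³ per gray-sum
row 0: Σ corner-gray over 10 cells = 4865  → 17.1915
row 1: Σ corner-gray over 10 cells = 5304  → 18.7428
row 2: Σ corner-gray over 10 cells = 5080  → 17.9512
row 3: Σ corner-gray over 10 cells = 5179  → 18.3011
row 4: Σ corner-gray over 10 cells = 5171  → 18.2728
row 5: Σ corner-gray over 10 cells = 4192  → 14.8133
row 6: Σ corner-gray over 10 cells = 4385  → 15.4953
row 7: Σ corner-gray over 10 cells = 4700  → 16.6084
row 8: Σ corner-gray over 10 cells = 4256  → 15.0395
row 9: Σ corner-gray over 10 cells = 4398  → 15.5412
row 10: Σ corner-gray over 10 cells = 5304  → 18.7428
Σ rows: total corner-gray = 52834  → 186.6999 mm³

186.700


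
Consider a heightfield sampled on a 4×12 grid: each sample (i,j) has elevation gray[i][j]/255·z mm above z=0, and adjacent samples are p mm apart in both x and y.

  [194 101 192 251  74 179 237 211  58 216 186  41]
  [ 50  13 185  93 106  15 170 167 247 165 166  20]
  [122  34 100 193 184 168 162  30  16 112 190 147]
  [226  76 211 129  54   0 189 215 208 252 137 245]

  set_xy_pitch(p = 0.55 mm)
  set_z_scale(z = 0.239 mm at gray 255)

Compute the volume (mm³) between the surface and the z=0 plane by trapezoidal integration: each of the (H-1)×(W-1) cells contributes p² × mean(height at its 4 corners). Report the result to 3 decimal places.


1.262

height_mm = gray/255 × 0.239; cell vol = 0.55² × mean(4 corners)
unit = 0.55² × 0.239 / (4×255) = 7.08799e-05 mm³ per gray-sum
row 0: Σ corner-gray over 11 cells = 6369  → 0.4514
row 1: Σ corner-gray over 11 cells = 5371  → 0.3807
row 2: Σ corner-gray over 11 cells = 6060  → 0.4295
Σ rows: total corner-gray = 17800  → 1.2617 mm³


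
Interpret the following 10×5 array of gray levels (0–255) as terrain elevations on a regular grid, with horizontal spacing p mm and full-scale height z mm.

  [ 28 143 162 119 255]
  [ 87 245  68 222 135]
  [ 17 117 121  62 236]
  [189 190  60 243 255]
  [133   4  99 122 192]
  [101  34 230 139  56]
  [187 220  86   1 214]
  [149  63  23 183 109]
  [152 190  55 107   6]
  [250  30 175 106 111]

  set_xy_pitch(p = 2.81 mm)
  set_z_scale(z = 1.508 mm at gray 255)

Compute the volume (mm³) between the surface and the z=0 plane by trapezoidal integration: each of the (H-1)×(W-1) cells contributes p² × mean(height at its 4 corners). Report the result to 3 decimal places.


height_mm = gray/255 × 1.508; cell vol = 2.81² × mean(4 corners)
unit = 2.81² × 1.508 / (4×255) = 0.0116738 mm³ per gray-sum
row 0: Σ corner-gray over 4 cells = 2423  → 28.2857
row 1: Σ corner-gray over 4 cells = 2145  → 25.0404
row 2: Σ corner-gray over 4 cells = 2283  → 26.6514
row 3: Σ corner-gray over 4 cells = 2205  → 25.7408
row 4: Σ corner-gray over 4 cells = 1738  → 20.2891
row 5: Σ corner-gray over 4 cells = 1978  → 23.0909
row 6: Σ corner-gray over 4 cells = 1811  → 21.1413
row 7: Σ corner-gray over 4 cells = 1658  → 19.3552
row 8: Σ corner-gray over 4 cells = 1845  → 21.5382
Σ rows: total corner-gray = 18086  → 211.1331 mm³

211.133


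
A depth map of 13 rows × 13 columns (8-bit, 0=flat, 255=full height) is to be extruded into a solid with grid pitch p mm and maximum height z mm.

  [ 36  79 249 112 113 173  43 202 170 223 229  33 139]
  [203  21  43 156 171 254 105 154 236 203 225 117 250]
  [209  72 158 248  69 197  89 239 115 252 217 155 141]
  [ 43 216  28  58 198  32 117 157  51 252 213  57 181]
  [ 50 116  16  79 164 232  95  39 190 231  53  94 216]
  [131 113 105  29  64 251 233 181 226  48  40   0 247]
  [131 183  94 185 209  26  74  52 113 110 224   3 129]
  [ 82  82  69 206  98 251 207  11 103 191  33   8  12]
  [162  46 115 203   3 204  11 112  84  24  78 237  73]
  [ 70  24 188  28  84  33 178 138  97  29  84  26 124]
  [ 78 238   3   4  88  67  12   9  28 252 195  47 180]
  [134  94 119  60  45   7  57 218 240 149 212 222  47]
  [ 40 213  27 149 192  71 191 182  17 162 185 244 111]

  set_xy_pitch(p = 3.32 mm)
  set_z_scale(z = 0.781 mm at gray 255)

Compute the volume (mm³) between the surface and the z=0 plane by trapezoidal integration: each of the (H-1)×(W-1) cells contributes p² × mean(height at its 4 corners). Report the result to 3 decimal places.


height_mm = gray/255 × 0.781; cell vol = 3.32² × mean(4 corners)
unit = 3.32² × 0.781 / (4×255) = 0.0084397 mm³ per gray-sum
row 0: Σ corner-gray over 12 cells = 7250  → 61.1878
row 1: Σ corner-gray over 12 cells = 7795  → 65.7875
row 2: Σ corner-gray over 12 cells = 6954  → 58.6897
row 3: Σ corner-gray over 12 cells = 5866  → 49.5073
row 4: Σ corner-gray over 12 cells = 5842  → 49.3047
row 5: Σ corner-gray over 12 cells = 5764  → 48.6464
row 6: Σ corner-gray over 12 cells = 5418  → 45.7263
row 7: Σ corner-gray over 12 cells = 5081  → 42.8821
row 8: Σ corner-gray over 12 cells = 4481  → 37.8183
row 9: Σ corner-gray over 12 cells = 4156  → 35.0754
row 10: Σ corner-gray over 12 cells = 5171  → 43.6417
row 11: Σ corner-gray over 12 cells = 6444  → 54.3854
Σ rows: total corner-gray = 70222  → 592.6526 mm³

592.653


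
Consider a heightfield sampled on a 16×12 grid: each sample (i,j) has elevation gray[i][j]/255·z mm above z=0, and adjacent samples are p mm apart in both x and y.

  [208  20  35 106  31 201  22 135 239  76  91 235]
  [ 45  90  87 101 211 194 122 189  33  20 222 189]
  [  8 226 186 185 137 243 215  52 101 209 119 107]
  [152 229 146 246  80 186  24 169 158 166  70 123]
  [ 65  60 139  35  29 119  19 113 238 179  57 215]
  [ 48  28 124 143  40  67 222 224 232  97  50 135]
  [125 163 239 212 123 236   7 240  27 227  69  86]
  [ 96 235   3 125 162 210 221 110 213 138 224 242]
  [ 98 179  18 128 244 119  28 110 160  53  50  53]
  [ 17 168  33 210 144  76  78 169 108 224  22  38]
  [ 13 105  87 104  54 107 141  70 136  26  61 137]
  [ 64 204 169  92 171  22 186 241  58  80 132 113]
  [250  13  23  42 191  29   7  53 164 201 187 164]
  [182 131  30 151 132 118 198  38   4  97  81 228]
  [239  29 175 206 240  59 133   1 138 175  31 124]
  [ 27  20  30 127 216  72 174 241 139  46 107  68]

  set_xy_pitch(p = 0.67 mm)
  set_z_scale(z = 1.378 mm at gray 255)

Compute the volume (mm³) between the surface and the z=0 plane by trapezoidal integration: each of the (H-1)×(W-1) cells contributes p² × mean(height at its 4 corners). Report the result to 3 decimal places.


height_mm = gray/255 × 1.378; cell vol = 0.67² × mean(4 corners)
unit = 0.67² × 1.378 / (4×255) = 0.000606455 mm³ per gray-sum
row 0: Σ corner-gray over 11 cells = 5127  → 3.1093
row 1: Σ corner-gray over 11 cells = 6233  → 3.7800
row 2: Σ corner-gray over 11 cells = 6684  → 4.0535
row 3: Σ corner-gray over 11 cells = 5479  → 3.3228
row 4: Σ corner-gray over 11 cells = 4893  → 2.9674
row 5: Σ corner-gray over 11 cells = 5934  → 3.5987
row 6: Σ corner-gray over 11 cells = 6917  → 4.1948
row 7: Σ corner-gray over 11 cells = 5949  → 3.6078
row 8: Σ corner-gray over 11 cells = 4848  → 2.9401
row 9: Σ corner-gray over 11 cells = 4451  → 2.6993
row 10: Σ corner-gray over 11 cells = 4819  → 2.9225
row 11: Σ corner-gray over 11 cells = 5121  → 3.1057
row 12: Σ corner-gray over 11 cells = 4604  → 2.7921
row 13: Σ corner-gray over 11 cells = 5107  → 3.0972
row 14: Σ corner-gray over 11 cells = 5176  → 3.1390
Σ rows: total corner-gray = 81342  → 49.3303 mm³

49.330


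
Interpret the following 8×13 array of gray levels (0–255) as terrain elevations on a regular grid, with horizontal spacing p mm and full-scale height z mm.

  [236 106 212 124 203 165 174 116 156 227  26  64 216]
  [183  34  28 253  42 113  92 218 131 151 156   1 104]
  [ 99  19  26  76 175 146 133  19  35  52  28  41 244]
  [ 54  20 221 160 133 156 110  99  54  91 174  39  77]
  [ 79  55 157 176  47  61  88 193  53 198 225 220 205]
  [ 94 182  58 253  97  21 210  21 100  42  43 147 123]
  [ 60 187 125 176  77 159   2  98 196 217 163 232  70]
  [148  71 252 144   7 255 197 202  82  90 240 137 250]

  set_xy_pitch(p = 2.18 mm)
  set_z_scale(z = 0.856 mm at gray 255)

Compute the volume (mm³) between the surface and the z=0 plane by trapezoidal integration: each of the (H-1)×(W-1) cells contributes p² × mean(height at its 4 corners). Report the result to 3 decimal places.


160.146

height_mm = gray/255 × 0.856; cell vol = 2.18² × mean(4 corners)
unit = 2.18² × 0.856 / (4×255) = 0.00398829 mm³ per gray-sum
row 0: Σ corner-gray over 12 cells = 6323  → 25.2179
row 1: Σ corner-gray over 12 cells = 4568  → 18.2185
row 2: Σ corner-gray over 12 cells = 4488  → 17.8994
row 3: Σ corner-gray over 12 cells = 5875  → 23.4312
row 4: Σ corner-gray over 12 cells = 5795  → 23.1121
row 5: Σ corner-gray over 12 cells = 5959  → 23.7662
row 6: Σ corner-gray over 12 cells = 7146  → 28.5003
Σ rows: total corner-gray = 40154  → 160.1457 mm³


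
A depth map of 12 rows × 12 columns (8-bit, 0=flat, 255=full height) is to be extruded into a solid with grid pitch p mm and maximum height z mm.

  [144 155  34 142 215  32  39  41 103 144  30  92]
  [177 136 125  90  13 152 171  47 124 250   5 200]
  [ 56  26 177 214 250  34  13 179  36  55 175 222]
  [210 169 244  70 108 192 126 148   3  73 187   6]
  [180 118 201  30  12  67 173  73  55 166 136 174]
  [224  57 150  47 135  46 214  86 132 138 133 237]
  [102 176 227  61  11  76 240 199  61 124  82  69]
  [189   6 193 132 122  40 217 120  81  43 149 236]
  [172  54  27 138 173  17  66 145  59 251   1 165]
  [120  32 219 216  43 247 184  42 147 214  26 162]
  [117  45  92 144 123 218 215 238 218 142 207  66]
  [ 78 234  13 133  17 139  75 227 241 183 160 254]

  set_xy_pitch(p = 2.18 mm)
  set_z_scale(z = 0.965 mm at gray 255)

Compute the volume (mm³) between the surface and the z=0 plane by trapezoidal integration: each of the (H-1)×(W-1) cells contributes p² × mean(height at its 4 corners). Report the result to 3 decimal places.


268.447

height_mm = gray/255 × 0.965; cell vol = 2.18² × mean(4 corners)
unit = 2.18² × 0.965 / (4×255) = 0.00449614 mm³ per gray-sum
row 0: Σ corner-gray over 11 cells = 4709  → 21.1723
row 1: Σ corner-gray over 11 cells = 5199  → 23.3754
row 2: Σ corner-gray over 11 cells = 5452  → 24.5130
row 3: Σ corner-gray over 11 cells = 5272  → 23.7037
row 4: Σ corner-gray over 11 cells = 5153  → 23.1686
row 5: Σ corner-gray over 11 cells = 5422  → 24.3781
row 6: Σ corner-gray over 11 cells = 5316  → 23.9015
row 7: Σ corner-gray over 11 cells = 4830  → 21.7164
row 8: Σ corner-gray over 11 cells = 5221  → 23.4744
row 9: Σ corner-gray over 11 cells = 6489  → 29.1755
row 10: Σ corner-gray over 11 cells = 6643  → 29.8679
Σ rows: total corner-gray = 59706  → 268.4467 mm³


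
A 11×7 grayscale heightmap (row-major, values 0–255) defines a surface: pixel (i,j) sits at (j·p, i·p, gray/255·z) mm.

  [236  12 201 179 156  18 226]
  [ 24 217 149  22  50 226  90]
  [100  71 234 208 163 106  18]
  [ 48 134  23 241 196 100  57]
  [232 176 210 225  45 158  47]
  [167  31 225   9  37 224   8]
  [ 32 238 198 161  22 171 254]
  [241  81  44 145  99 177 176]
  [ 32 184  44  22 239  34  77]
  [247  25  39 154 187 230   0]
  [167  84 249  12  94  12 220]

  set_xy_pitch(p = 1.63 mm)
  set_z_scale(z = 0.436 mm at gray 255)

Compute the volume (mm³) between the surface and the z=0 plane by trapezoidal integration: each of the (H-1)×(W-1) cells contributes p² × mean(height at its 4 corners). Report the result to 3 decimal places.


34.615

height_mm = gray/255 × 0.436; cell vol = 1.63² × mean(4 corners)
unit = 1.63² × 0.436 / (4×255) = 0.00113569 mm³ per gray-sum
row 0: Σ corner-gray over 6 cells = 3036  → 3.4480
row 1: Σ corner-gray over 6 cells = 3124  → 3.5479
row 2: Σ corner-gray over 6 cells = 3175  → 3.6058
row 3: Σ corner-gray over 6 cells = 3400  → 3.8614
row 4: Σ corner-gray over 6 cells = 3134  → 3.5593
row 5: Σ corner-gray over 6 cells = 3093  → 3.5127
row 6: Σ corner-gray over 6 cells = 3375  → 3.8330
row 7: Σ corner-gray over 6 cells = 2664  → 3.0255
row 8: Σ corner-gray over 6 cells = 2672  → 3.0346
row 9: Σ corner-gray over 6 cells = 2806  → 3.1868
Σ rows: total corner-gray = 30479  → 34.6148 mm³


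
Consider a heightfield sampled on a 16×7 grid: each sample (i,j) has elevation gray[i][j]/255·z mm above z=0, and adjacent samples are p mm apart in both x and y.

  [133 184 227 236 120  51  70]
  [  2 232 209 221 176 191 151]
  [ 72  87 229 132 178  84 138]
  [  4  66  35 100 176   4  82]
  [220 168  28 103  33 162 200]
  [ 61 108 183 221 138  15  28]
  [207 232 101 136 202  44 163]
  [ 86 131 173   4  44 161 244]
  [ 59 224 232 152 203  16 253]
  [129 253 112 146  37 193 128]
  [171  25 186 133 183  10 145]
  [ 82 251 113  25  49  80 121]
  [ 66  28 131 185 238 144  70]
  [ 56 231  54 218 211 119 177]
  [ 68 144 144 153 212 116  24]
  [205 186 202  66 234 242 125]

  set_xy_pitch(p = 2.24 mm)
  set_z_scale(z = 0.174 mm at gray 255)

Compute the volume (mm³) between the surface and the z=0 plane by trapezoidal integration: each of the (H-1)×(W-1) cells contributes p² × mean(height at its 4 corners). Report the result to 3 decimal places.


41.321

height_mm = gray/255 × 0.174; cell vol = 2.24² × mean(4 corners)
unit = 2.24² × 0.174 / (4×255) = 0.000855944 mm³ per gray-sum
row 0: Σ corner-gray over 6 cells = 4050  → 3.4666
row 1: Σ corner-gray over 6 cells = 3841  → 3.2877
row 2: Σ corner-gray over 6 cells = 2478  → 2.1210
row 3: Σ corner-gray over 6 cells = 2256  → 1.9310
row 4: Σ corner-gray over 6 cells = 2827  → 2.4198
row 5: Σ corner-gray over 6 cells = 3219  → 2.7553
row 6: Σ corner-gray over 6 cells = 3156  → 2.7014
row 7: Σ corner-gray over 6 cells = 3322  → 2.8434
row 8: Σ corner-gray over 6 cells = 3705  → 3.1713
row 9: Σ corner-gray over 6 cells = 3129  → 2.6782
row 10: Σ corner-gray over 6 cells = 2629  → 2.2503
row 11: Σ corner-gray over 6 cells = 2827  → 2.4198
row 12: Σ corner-gray over 6 cells = 3487  → 2.9847
row 13: Σ corner-gray over 6 cells = 3529  → 3.0206
row 14: Σ corner-gray over 6 cells = 3820  → 3.2697
Σ rows: total corner-gray = 48275  → 41.3207 mm³


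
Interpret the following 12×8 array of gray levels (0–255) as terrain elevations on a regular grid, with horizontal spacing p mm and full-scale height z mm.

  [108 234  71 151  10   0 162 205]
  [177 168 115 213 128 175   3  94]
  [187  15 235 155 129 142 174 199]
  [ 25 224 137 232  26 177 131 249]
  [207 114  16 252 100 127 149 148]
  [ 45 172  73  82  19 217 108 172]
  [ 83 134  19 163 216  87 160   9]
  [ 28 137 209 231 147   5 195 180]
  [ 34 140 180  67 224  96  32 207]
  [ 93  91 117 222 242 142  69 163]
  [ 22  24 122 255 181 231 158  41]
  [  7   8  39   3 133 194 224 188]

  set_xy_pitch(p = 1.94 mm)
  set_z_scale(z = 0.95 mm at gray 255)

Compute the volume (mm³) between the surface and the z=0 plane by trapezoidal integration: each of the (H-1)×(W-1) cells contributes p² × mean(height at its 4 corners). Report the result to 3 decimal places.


height_mm = gray/255 × 0.95; cell vol = 1.94² × mean(4 corners)
unit = 1.94² × 0.95 / (4×255) = 0.00350531 mm³ per gray-sum
row 0: Σ corner-gray over 7 cells = 3444  → 12.0723
row 1: Σ corner-gray over 7 cells = 3961  → 13.8845
row 2: Σ corner-gray over 7 cells = 4214  → 14.7714
row 3: Σ corner-gray over 7 cells = 3999  → 14.0177
row 4: Σ corner-gray over 7 cells = 3430  → 12.0232
row 5: Σ corner-gray over 7 cells = 3209  → 11.2486
row 6: Σ corner-gray over 7 cells = 3706  → 12.9907
row 7: Σ corner-gray over 7 cells = 3775  → 13.2326
row 8: Σ corner-gray over 7 cells = 3741  → 13.1134
row 9: Σ corner-gray over 7 cells = 4027  → 14.1159
row 10: Σ corner-gray over 7 cells = 3402  → 11.9251
Σ rows: total corner-gray = 40908  → 143.3954 mm³

143.395


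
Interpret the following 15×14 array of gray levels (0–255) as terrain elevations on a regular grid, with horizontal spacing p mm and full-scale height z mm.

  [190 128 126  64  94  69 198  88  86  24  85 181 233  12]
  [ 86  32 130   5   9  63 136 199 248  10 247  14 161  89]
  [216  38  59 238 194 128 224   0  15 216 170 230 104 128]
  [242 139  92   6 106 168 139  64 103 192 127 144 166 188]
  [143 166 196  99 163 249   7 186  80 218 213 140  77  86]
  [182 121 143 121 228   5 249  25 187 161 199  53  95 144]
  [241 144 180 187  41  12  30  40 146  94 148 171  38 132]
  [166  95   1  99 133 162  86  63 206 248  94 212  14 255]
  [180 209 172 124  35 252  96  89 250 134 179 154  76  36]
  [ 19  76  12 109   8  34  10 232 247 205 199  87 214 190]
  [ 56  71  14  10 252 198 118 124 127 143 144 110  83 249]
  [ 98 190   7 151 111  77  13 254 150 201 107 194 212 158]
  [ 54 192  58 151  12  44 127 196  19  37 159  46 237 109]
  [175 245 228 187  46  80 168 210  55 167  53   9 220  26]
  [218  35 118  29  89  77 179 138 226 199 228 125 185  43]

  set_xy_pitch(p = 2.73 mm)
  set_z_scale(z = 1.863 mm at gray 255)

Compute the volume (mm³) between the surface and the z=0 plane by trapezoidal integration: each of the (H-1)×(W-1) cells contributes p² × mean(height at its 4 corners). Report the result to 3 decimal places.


1251.955

height_mm = gray/255 × 1.863; cell vol = 2.73² × mean(4 corners)
unit = 2.73² × 1.863 / (4×255) = 0.0136125 mm³ per gray-sum
row 0: Σ corner-gray over 13 cells = 5637  → 76.7337
row 1: Σ corner-gray over 13 cells = 6259  → 85.2007
row 2: Σ corner-gray over 13 cells = 6898  → 93.8990
row 3: Σ corner-gray over 13 cells = 7139  → 97.1797
row 4: Σ corner-gray over 13 cells = 7317  → 99.6027
row 5: Σ corner-gray over 13 cells = 6335  → 86.2352
row 6: Σ corner-gray over 13 cells = 6082  → 82.7912
row 7: Σ corner-gray over 13 cells = 7003  → 95.3284
row 8: Σ corner-gray over 13 cells = 6831  → 92.9870
row 9: Σ corner-gray over 13 cells = 6168  → 83.9619
row 10: Σ corner-gray over 13 cells = 6683  → 90.9724
row 11: Σ corner-gray over 13 cells = 6309  → 85.8813
row 12: Σ corner-gray over 13 cells = 6256  → 85.1598
row 13: Σ corner-gray over 13 cells = 7054  → 96.0226
Σ rows: total corner-gray = 91971  → 1251.9555 mm³


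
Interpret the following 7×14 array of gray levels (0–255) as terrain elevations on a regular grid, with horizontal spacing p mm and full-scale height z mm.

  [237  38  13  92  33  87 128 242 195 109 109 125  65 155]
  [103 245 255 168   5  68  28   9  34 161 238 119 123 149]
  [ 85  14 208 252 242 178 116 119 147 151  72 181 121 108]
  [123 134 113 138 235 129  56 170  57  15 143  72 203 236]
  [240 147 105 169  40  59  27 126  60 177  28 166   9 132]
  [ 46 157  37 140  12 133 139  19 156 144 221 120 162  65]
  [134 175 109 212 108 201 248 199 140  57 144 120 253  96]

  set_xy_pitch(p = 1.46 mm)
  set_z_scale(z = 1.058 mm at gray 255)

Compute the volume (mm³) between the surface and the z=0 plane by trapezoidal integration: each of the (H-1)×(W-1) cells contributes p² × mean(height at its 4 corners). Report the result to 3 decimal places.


85.540

height_mm = gray/255 × 1.058; cell vol = 1.46² × mean(4 corners)
unit = 1.46² × 1.058 / (4×255) = 0.00221101 mm³ per gray-sum
row 0: Σ corner-gray over 13 cells = 6022  → 13.3147
row 1: Σ corner-gray over 13 cells = 6953  → 15.3732
row 2: Σ corner-gray over 13 cells = 7084  → 15.6628
row 3: Σ corner-gray over 13 cells = 5887  → 13.0162
row 4: Σ corner-gray over 13 cells = 5589  → 12.3573
row 5: Σ corner-gray over 13 cells = 7153  → 15.8154
Σ rows: total corner-gray = 38688  → 85.5397 mm³


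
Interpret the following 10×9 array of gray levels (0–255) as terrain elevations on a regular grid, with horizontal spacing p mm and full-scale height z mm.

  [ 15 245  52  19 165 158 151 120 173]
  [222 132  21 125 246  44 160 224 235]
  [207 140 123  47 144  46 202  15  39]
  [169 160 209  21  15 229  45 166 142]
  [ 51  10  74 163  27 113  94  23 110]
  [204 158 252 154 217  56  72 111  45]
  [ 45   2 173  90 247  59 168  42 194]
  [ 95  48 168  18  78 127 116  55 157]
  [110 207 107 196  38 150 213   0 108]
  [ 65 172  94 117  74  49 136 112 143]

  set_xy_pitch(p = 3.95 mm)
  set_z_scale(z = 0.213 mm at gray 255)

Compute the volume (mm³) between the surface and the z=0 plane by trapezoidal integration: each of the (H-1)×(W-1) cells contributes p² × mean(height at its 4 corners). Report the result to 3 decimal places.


height_mm = gray/255 × 0.213; cell vol = 3.95² × mean(4 corners)
unit = 3.95² × 0.213 / (4×255) = 0.00325817 mm³ per gray-sum
row 0: Σ corner-gray over 8 cells = 4369  → 14.2349
row 1: Σ corner-gray over 8 cells = 4041  → 13.1663
row 2: Σ corner-gray over 8 cells = 3681  → 11.9933
row 3: Σ corner-gray over 8 cells = 3170  → 10.3284
row 4: Σ corner-gray over 8 cells = 3458  → 11.2667
row 5: Σ corner-gray over 8 cells = 4090  → 13.3259
row 6: Σ corner-gray over 8 cells = 3273  → 10.6640
row 7: Σ corner-gray over 8 cells = 3512  → 11.4427
row 8: Σ corner-gray over 8 cells = 3756  → 12.2377
Σ rows: total corner-gray = 33350  → 108.6599 mm³

108.660


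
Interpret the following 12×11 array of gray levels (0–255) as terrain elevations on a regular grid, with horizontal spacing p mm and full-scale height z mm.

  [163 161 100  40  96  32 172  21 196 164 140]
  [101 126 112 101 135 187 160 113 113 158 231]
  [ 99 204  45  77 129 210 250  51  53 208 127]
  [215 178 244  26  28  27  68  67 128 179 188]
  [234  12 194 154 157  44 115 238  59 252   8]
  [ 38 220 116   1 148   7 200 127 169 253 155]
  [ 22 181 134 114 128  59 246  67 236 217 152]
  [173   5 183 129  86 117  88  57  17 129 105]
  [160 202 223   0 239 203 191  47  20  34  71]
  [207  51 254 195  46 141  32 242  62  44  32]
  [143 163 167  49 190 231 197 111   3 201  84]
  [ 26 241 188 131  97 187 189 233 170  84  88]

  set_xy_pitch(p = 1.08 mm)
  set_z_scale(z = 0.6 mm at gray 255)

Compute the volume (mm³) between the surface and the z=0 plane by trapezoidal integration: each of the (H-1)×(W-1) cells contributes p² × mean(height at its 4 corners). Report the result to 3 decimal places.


height_mm = gray/255 × 0.6; cell vol = 1.08² × mean(4 corners)
unit = 1.08² × 0.6 / (4×255) = 0.000686118 mm³ per gray-sum
row 0: Σ corner-gray over 10 cells = 5009  → 3.4368
row 1: Σ corner-gray over 10 cells = 5422  → 3.7201
row 2: Σ corner-gray over 10 cells = 4973  → 3.4121
row 3: Σ corner-gray over 10 cells = 4985  → 3.4203
row 4: Σ corner-gray over 10 cells = 5367  → 3.6824
row 5: Σ corner-gray over 10 cells = 5613  → 3.8512
row 6: Σ corner-gray over 10 cells = 4838  → 3.3194
row 7: Σ corner-gray over 10 cells = 4449  → 3.0525
row 8: Σ corner-gray over 10 cells = 4922  → 3.3771
row 9: Σ corner-gray over 10 cells = 5224  → 3.5843
row 10: Σ corner-gray over 10 cells = 6005  → 4.1201
Σ rows: total corner-gray = 56807  → 38.9763 mm³

38.976


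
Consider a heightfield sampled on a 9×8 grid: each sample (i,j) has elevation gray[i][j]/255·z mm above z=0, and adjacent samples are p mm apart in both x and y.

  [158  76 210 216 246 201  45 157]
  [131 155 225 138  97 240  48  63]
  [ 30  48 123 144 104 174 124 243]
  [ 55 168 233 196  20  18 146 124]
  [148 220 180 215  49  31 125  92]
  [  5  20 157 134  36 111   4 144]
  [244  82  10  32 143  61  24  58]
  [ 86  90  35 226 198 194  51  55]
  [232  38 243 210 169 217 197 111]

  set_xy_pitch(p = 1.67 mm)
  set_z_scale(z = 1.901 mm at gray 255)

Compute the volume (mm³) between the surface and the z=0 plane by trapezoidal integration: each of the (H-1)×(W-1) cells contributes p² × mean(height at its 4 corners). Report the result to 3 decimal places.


height_mm = gray/255 × 1.901; cell vol = 1.67² × mean(4 corners)
unit = 1.67² × 1.901 / (4×255) = 0.00519774 mm³ per gray-sum
row 0: Σ corner-gray over 7 cells = 4303  → 22.3659
row 1: Σ corner-gray over 7 cells = 3707  → 19.2680
row 2: Σ corner-gray over 7 cells = 3448  → 17.9218
row 3: Σ corner-gray over 7 cells = 3621  → 18.8210
row 4: Σ corner-gray over 7 cells = 2953  → 15.3489
row 5: Σ corner-gray over 7 cells = 2079  → 10.8061
row 6: Σ corner-gray over 7 cells = 2735  → 14.2158
row 7: Σ corner-gray over 7 cells = 4220  → 21.9345
Σ rows: total corner-gray = 27066  → 140.6821 mm³

140.682


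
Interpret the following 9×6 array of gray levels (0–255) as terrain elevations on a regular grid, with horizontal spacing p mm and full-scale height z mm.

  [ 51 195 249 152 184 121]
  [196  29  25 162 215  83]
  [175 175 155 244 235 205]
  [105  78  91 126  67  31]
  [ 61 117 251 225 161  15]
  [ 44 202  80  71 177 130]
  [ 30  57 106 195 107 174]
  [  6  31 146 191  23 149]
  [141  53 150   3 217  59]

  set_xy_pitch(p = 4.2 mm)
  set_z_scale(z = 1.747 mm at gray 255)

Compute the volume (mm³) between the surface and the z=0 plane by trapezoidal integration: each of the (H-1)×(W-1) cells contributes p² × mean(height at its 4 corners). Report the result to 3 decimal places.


height_mm = gray/255 × 1.747; cell vol = 4.2² × mean(4 corners)
unit = 4.2² × 1.747 / (4×255) = 0.0302128 mm³ per gray-sum
row 0: Σ corner-gray over 5 cells = 2873  → 86.8014
row 1: Σ corner-gray over 5 cells = 3139  → 94.8381
row 2: Σ corner-gray over 5 cells = 2858  → 86.3482
row 3: Σ corner-gray over 5 cells = 2444  → 73.8401
row 4: Σ corner-gray over 5 cells = 2818  → 85.1397
row 5: Σ corner-gray over 5 cells = 2368  → 71.5440
row 6: Σ corner-gray over 5 cells = 2071  → 62.5708
row 7: Σ corner-gray over 5 cells = 1983  → 59.9120
Σ rows: total corner-gray = 20554  → 620.9944 mm³

620.994


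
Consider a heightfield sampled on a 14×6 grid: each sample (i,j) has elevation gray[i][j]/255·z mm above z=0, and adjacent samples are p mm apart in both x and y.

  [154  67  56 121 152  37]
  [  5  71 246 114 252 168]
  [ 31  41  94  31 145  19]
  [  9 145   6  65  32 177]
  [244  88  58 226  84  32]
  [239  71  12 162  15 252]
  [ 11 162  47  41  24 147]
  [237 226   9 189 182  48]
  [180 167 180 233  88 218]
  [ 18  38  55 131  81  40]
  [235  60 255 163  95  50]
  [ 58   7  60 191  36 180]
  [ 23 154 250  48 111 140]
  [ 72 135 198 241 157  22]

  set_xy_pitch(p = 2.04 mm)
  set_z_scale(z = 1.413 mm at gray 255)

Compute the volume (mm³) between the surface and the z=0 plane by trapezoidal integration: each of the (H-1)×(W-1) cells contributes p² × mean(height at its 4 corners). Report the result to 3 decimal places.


167.330

height_mm = gray/255 × 1.413; cell vol = 2.04² × mean(4 corners)
unit = 2.04² × 1.413 / (4×255) = 0.00576504 mm³ per gray-sum
row 0: Σ corner-gray over 5 cells = 2522  → 14.5394
row 1: Σ corner-gray over 5 cells = 2211  → 12.7465
row 2: Σ corner-gray over 5 cells = 1354  → 7.8059
row 3: Σ corner-gray over 5 cells = 1870  → 10.7806
row 4: Σ corner-gray over 5 cells = 2199  → 12.6773
row 5: Σ corner-gray over 5 cells = 1717  → 9.8986
row 6: Σ corner-gray over 5 cells = 2203  → 12.7004
row 7: Σ corner-gray over 5 cells = 3231  → 18.6268
row 8: Σ corner-gray over 5 cells = 2402  → 13.8476
row 9: Σ corner-gray over 5 cells = 2099  → 12.1008
row 10: Σ corner-gray over 5 cells = 2257  → 13.0117
row 11: Σ corner-gray over 5 cells = 2115  → 12.1931
row 12: Σ corner-gray over 5 cells = 2845  → 16.4015
Σ rows: total corner-gray = 29025  → 167.3303 mm³
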